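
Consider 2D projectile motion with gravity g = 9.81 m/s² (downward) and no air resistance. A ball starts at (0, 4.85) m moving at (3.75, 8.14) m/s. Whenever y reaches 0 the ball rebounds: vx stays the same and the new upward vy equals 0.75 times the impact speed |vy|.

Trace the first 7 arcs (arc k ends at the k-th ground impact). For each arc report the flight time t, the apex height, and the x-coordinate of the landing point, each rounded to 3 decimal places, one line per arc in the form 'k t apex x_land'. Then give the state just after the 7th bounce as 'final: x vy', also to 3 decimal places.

1 2.125 8.227 7.968
2 1.943 4.628 15.253
3 1.457 2.603 20.717
4 1.093 1.464 24.815
5 0.820 0.824 27.888
6 0.615 0.463 30.193
7 0.461 0.261 31.922
final: 31.922 1.696

Arc 1: start y=4.850, vy=8.140 → t=2.125, apex=8.227, x_land=7.968, impact vy=-12.705
  bounce: vy ← 0.75·12.705 = 9.529
Arc 2: start y=0.000, vy=9.529 → t=1.943, apex=4.628, x_land=15.253, impact vy=-9.529
  bounce: vy ← 0.75·9.529 = 7.147
Arc 3: start y=0.000, vy=7.147 → t=1.457, apex=2.603, x_land=20.717, impact vy=-7.147
  bounce: vy ← 0.75·7.147 = 5.360
Arc 4: start y=0.000, vy=5.360 → t=1.093, apex=1.464, x_land=24.815, impact vy=-5.360
  bounce: vy ← 0.75·5.360 = 4.020
Arc 5: start y=0.000, vy=4.020 → t=0.820, apex=0.824, x_land=27.888, impact vy=-4.020
  bounce: vy ← 0.75·4.020 = 3.015
Arc 6: start y=0.000, vy=3.015 → t=0.615, apex=0.463, x_land=30.193, impact vy=-3.015
  bounce: vy ← 0.75·3.015 = 2.261
Arc 7: start y=0.000, vy=2.261 → t=0.461, apex=0.261, x_land=31.922, impact vy=-2.261
  bounce: vy ← 0.75·2.261 = 1.696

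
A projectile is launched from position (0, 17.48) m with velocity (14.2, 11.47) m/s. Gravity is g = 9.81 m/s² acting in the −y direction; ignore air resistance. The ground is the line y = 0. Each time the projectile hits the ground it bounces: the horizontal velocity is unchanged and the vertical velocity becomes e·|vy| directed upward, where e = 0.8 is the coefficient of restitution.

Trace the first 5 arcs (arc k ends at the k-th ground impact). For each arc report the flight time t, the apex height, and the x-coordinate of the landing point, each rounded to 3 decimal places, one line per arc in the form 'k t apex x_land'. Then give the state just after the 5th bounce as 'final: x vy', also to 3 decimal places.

Arc 1: start y=17.480, vy=11.470 → t=3.390, apex=24.185, x_land=48.134, impact vy=-21.783
  bounce: vy ← 0.8·21.783 = 17.427
Arc 2: start y=0.000, vy=17.427 → t=3.553, apex=15.479, x_land=98.585, impact vy=-17.427
  bounce: vy ← 0.8·17.427 = 13.941
Arc 3: start y=0.000, vy=13.941 → t=2.842, apex=9.906, x_land=138.945, impact vy=-13.941
  bounce: vy ← 0.8·13.941 = 11.153
Arc 4: start y=0.000, vy=11.153 → t=2.274, apex=6.340, x_land=171.234, impact vy=-11.153
  bounce: vy ← 0.8·11.153 = 8.922
Arc 5: start y=0.000, vy=8.922 → t=1.819, apex=4.058, x_land=197.064, impact vy=-8.922
  bounce: vy ← 0.8·8.922 = 7.138

1 3.390 24.185 48.134
2 3.553 15.479 98.585
3 2.842 9.906 138.945
4 2.274 6.340 171.234
5 1.819 4.058 197.064
final: 197.064 7.138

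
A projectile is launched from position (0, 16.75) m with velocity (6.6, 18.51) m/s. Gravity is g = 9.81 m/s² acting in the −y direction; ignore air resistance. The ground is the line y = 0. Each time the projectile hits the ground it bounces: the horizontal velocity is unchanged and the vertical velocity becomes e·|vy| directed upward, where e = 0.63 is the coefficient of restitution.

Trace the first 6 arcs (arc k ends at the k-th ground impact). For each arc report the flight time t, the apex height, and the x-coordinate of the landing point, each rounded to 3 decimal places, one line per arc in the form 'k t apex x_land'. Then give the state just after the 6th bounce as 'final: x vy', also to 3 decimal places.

Arc 1: start y=16.750, vy=18.510 → t=4.528, apex=34.213, x_land=29.884, impact vy=-25.909
  bounce: vy ← 0.63·25.909 = 16.322
Arc 2: start y=0.000, vy=16.322 → t=3.328, apex=13.579, x_land=51.847, impact vy=-16.322
  bounce: vy ← 0.63·16.322 = 10.283
Arc 3: start y=0.000, vy=10.283 → t=2.096, apex=5.390, x_land=65.684, impact vy=-10.283
  bounce: vy ← 0.63·10.283 = 6.478
Arc 4: start y=0.000, vy=6.478 → t=1.321, apex=2.139, x_land=74.401, impact vy=-6.478
  bounce: vy ← 0.63·6.478 = 4.081
Arc 5: start y=0.000, vy=4.081 → t=0.832, apex=0.849, x_land=79.892, impact vy=-4.081
  bounce: vy ← 0.63·4.081 = 2.571
Arc 6: start y=0.000, vy=2.571 → t=0.524, apex=0.337, x_land=83.352, impact vy=-2.571
  bounce: vy ← 0.63·2.571 = 1.620

1 4.528 34.213 29.884
2 3.328 13.579 51.847
3 2.096 5.390 65.684
4 1.321 2.139 74.401
5 0.832 0.849 79.892
6 0.524 0.337 83.352
final: 83.352 1.620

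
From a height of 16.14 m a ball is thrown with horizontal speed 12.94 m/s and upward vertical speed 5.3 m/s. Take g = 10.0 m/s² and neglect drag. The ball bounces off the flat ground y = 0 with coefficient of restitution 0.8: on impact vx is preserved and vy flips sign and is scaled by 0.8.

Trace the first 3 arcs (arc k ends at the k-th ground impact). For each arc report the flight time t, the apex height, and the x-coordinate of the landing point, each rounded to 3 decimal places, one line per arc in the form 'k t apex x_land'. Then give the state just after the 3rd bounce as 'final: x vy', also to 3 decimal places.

1 2.403 17.544 31.097
2 2.997 11.228 69.880
3 2.398 7.186 100.907
final: 100.907 9.591

Arc 1: start y=16.140, vy=5.300 → t=2.403, apex=17.544, x_land=31.097, impact vy=-18.732
  bounce: vy ← 0.8·18.732 = 14.986
Arc 2: start y=0.000, vy=14.986 → t=2.997, apex=11.228, x_land=69.880, impact vy=-14.986
  bounce: vy ← 0.8·14.986 = 11.989
Arc 3: start y=0.000, vy=11.989 → t=2.398, apex=7.186, x_land=100.907, impact vy=-11.989
  bounce: vy ← 0.8·11.989 = 9.591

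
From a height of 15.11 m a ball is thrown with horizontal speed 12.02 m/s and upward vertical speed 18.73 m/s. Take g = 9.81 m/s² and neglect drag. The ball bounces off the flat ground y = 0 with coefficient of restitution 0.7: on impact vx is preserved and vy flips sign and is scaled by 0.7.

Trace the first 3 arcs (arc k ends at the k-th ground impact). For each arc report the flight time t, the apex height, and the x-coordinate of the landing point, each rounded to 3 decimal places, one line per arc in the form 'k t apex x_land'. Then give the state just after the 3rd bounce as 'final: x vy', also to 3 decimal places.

Arc 1: start y=15.110, vy=18.730 → t=4.503, apex=32.990, x_land=54.122, impact vy=-25.442
  bounce: vy ← 0.7·25.442 = 17.809
Arc 2: start y=0.000, vy=17.809 → t=3.631, apex=16.165, x_land=97.765, impact vy=-17.809
  bounce: vy ← 0.7·17.809 = 12.466
Arc 3: start y=0.000, vy=12.466 → t=2.542, apex=7.921, x_land=128.314, impact vy=-12.466
  bounce: vy ← 0.7·12.466 = 8.726

1 4.503 32.990 54.122
2 3.631 16.165 97.765
3 2.542 7.921 128.314
final: 128.314 8.726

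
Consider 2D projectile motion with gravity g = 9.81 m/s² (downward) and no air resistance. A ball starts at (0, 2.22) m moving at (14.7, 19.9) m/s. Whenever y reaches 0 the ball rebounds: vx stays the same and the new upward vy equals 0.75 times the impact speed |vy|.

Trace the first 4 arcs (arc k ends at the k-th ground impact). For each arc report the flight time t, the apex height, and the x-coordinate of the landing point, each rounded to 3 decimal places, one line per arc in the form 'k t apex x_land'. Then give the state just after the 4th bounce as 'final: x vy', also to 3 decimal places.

1 4.166 22.404 61.236
2 3.206 12.602 108.361
3 2.404 7.089 143.705
4 1.803 3.987 170.213
final: 170.213 6.634

Arc 1: start y=2.220, vy=19.900 → t=4.166, apex=22.404, x_land=61.236, impact vy=-20.966
  bounce: vy ← 0.75·20.966 = 15.724
Arc 2: start y=0.000, vy=15.724 → t=3.206, apex=12.602, x_land=108.361, impact vy=-15.724
  bounce: vy ← 0.75·15.724 = 11.793
Arc 3: start y=0.000, vy=11.793 → t=2.404, apex=7.089, x_land=143.705, impact vy=-11.793
  bounce: vy ← 0.75·11.793 = 8.845
Arc 4: start y=0.000, vy=8.845 → t=1.803, apex=3.987, x_land=170.213, impact vy=-8.845
  bounce: vy ← 0.75·8.845 = 6.634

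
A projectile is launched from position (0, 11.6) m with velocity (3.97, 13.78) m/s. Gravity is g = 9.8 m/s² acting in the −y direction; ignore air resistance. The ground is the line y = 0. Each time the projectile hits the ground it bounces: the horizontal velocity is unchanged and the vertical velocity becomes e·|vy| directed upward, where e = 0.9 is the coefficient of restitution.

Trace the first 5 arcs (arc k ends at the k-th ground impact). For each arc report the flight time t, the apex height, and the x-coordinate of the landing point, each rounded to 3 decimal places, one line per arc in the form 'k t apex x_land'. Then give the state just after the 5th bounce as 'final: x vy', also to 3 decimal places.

1 3.490 21.288 13.857
2 3.752 17.243 28.752
3 3.377 13.967 42.157
4 3.039 11.313 54.222
5 2.735 9.164 65.080
final: 65.080 12.062

Arc 1: start y=11.600, vy=13.780 → t=3.490, apex=21.288, x_land=13.857, impact vy=-20.427
  bounce: vy ← 0.9·20.427 = 18.384
Arc 2: start y=0.000, vy=18.384 → t=3.752, apex=17.243, x_land=28.752, impact vy=-18.384
  bounce: vy ← 0.9·18.384 = 16.546
Arc 3: start y=0.000, vy=16.546 → t=3.377, apex=13.967, x_land=42.157, impact vy=-16.546
  bounce: vy ← 0.9·16.546 = 14.891
Arc 4: start y=0.000, vy=14.891 → t=3.039, apex=11.313, x_land=54.222, impact vy=-14.891
  bounce: vy ← 0.9·14.891 = 13.402
Arc 5: start y=0.000, vy=13.402 → t=2.735, apex=9.164, x_land=65.080, impact vy=-13.402
  bounce: vy ← 0.9·13.402 = 12.062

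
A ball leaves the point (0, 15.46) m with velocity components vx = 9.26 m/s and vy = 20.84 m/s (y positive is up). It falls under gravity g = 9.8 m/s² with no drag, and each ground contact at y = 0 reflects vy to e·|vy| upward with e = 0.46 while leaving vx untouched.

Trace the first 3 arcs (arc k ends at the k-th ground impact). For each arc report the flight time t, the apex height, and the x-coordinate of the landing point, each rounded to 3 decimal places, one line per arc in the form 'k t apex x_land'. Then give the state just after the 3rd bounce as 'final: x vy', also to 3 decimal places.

1 4.897 37.618 45.349
2 2.549 7.960 68.954
3 1.173 1.684 79.812
final: 79.812 2.643

Arc 1: start y=15.460, vy=20.840 → t=4.897, apex=37.618, x_land=45.349, impact vy=-27.154
  bounce: vy ← 0.46·27.154 = 12.491
Arc 2: start y=0.000, vy=12.491 → t=2.549, apex=7.960, x_land=68.954, impact vy=-12.491
  bounce: vy ← 0.46·12.491 = 5.746
Arc 3: start y=0.000, vy=5.746 → t=1.173, apex=1.684, x_land=79.812, impact vy=-5.746
  bounce: vy ← 0.46·5.746 = 2.643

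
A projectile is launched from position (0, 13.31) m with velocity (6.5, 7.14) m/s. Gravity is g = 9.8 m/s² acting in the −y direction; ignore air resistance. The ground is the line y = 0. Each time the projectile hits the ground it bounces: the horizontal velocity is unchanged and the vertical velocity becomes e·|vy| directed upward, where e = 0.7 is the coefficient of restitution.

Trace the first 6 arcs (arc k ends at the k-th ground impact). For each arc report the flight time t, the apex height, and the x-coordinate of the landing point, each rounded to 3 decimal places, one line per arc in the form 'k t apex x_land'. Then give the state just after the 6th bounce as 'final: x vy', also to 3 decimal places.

1 2.531 15.911 16.449
2 2.523 7.796 32.847
3 1.766 3.820 44.325
4 1.236 1.872 52.360
5 0.865 0.917 57.985
6 0.606 0.449 61.922
final: 61.922 2.078

Arc 1: start y=13.310, vy=7.140 → t=2.531, apex=15.911, x_land=16.449, impact vy=-17.659
  bounce: vy ← 0.7·17.659 = 12.362
Arc 2: start y=0.000, vy=12.362 → t=2.523, apex=7.796, x_land=32.847, impact vy=-12.362
  bounce: vy ← 0.7·12.362 = 8.653
Arc 3: start y=0.000, vy=8.653 → t=1.766, apex=3.820, x_land=44.325, impact vy=-8.653
  bounce: vy ← 0.7·8.653 = 6.057
Arc 4: start y=0.000, vy=6.057 → t=1.236, apex=1.872, x_land=52.360, impact vy=-6.057
  bounce: vy ← 0.7·6.057 = 4.240
Arc 5: start y=0.000, vy=4.240 → t=0.865, apex=0.917, x_land=57.985, impact vy=-4.240
  bounce: vy ← 0.7·4.240 = 2.968
Arc 6: start y=0.000, vy=2.968 → t=0.606, apex=0.449, x_land=61.922, impact vy=-2.968
  bounce: vy ← 0.7·2.968 = 2.078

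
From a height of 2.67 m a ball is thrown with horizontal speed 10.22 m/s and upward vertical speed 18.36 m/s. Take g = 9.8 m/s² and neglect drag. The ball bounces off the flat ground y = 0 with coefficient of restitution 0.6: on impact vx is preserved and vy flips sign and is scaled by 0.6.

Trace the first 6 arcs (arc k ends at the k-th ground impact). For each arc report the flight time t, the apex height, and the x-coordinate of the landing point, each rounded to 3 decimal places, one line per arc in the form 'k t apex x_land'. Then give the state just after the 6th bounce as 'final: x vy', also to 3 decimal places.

1 3.887 19.868 39.726
2 2.416 7.153 64.422
3 1.450 2.575 79.239
4 0.870 0.927 88.129
5 0.522 0.334 93.464
6 0.313 0.120 96.664
final: 96.664 0.921

Arc 1: start y=2.670, vy=18.360 → t=3.887, apex=19.868, x_land=39.726, impact vy=-19.734
  bounce: vy ← 0.6·19.734 = 11.840
Arc 2: start y=0.000, vy=11.840 → t=2.416, apex=7.153, x_land=64.422, impact vy=-11.840
  bounce: vy ← 0.6·11.840 = 7.104
Arc 3: start y=0.000, vy=7.104 → t=1.450, apex=2.575, x_land=79.239, impact vy=-7.104
  bounce: vy ← 0.6·7.104 = 4.262
Arc 4: start y=0.000, vy=4.262 → t=0.870, apex=0.927, x_land=88.129, impact vy=-4.262
  bounce: vy ← 0.6·4.262 = 2.557
Arc 5: start y=0.000, vy=2.557 → t=0.522, apex=0.334, x_land=93.464, impact vy=-2.557
  bounce: vy ← 0.6·2.557 = 1.534
Arc 6: start y=0.000, vy=1.534 → t=0.313, apex=0.120, x_land=96.664, impact vy=-1.534
  bounce: vy ← 0.6·1.534 = 0.921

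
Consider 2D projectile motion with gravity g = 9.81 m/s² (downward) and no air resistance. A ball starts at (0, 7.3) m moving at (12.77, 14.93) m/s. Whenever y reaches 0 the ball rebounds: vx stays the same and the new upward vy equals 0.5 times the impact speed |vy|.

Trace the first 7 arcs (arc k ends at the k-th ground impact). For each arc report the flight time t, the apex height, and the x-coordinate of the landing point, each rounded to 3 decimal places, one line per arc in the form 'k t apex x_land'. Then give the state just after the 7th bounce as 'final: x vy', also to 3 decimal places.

Arc 1: start y=7.300, vy=14.930 → t=3.472, apex=18.661, x_land=44.343, impact vy=-19.135
  bounce: vy ← 0.5·19.135 = 9.567
Arc 2: start y=0.000, vy=9.567 → t=1.951, apex=4.665, x_land=69.251, impact vy=-9.567
  bounce: vy ← 0.5·9.567 = 4.784
Arc 3: start y=0.000, vy=4.784 → t=0.975, apex=1.166, x_land=81.705, impact vy=-4.784
  bounce: vy ← 0.5·4.784 = 2.392
Arc 4: start y=0.000, vy=2.392 → t=0.488, apex=0.292, x_land=87.932, impact vy=-2.392
  bounce: vy ← 0.5·2.392 = 1.196
Arc 5: start y=0.000, vy=1.196 → t=0.244, apex=0.073, x_land=91.046, impact vy=-1.196
  bounce: vy ← 0.5·1.196 = 0.598
Arc 6: start y=0.000, vy=0.598 → t=0.122, apex=0.018, x_land=92.602, impact vy=-0.598
  bounce: vy ← 0.5·0.598 = 0.299
Arc 7: start y=0.000, vy=0.299 → t=0.061, apex=0.005, x_land=93.381, impact vy=-0.299
  bounce: vy ← 0.5·0.299 = 0.149

1 3.472 18.661 44.343
2 1.951 4.665 69.251
3 0.975 1.166 81.705
4 0.488 0.292 87.932
5 0.244 0.073 91.046
6 0.122 0.018 92.602
7 0.061 0.005 93.381
final: 93.381 0.149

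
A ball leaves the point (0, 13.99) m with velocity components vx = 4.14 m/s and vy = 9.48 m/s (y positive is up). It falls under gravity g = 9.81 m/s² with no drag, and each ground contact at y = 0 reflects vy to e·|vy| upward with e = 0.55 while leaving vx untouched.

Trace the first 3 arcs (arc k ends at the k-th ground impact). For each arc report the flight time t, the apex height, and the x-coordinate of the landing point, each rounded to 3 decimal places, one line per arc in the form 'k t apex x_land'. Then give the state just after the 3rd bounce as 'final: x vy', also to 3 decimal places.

1 2.912 18.571 12.056
2 2.140 5.618 20.917
3 1.177 1.699 25.791
final: 25.791 3.176

Arc 1: start y=13.990, vy=9.480 → t=2.912, apex=18.571, x_land=12.056, impact vy=-19.088
  bounce: vy ← 0.55·19.088 = 10.498
Arc 2: start y=0.000, vy=10.498 → t=2.140, apex=5.618, x_land=20.917, impact vy=-10.498
  bounce: vy ← 0.55·10.498 = 5.774
Arc 3: start y=0.000, vy=5.774 → t=1.177, apex=1.699, x_land=25.791, impact vy=-5.774
  bounce: vy ← 0.55·5.774 = 3.176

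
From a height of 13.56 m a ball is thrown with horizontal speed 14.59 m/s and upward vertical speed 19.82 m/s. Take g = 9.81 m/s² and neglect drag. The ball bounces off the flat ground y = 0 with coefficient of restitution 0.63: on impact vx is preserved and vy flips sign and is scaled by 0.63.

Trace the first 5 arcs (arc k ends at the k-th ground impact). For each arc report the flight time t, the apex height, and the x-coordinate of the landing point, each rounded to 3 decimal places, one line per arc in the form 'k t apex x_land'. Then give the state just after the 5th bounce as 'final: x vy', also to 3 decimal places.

Arc 1: start y=13.560, vy=19.820 → t=4.637, apex=33.582, x_land=67.653, impact vy=-25.669
  bounce: vy ← 0.63·25.669 = 16.171
Arc 2: start y=0.000, vy=16.171 → t=3.297, apex=13.329, x_land=115.755, impact vy=-16.171
  bounce: vy ← 0.63·16.171 = 10.188
Arc 3: start y=0.000, vy=10.188 → t=2.077, apex=5.290, x_land=146.059, impact vy=-10.188
  bounce: vy ← 0.63·10.188 = 6.418
Arc 4: start y=0.000, vy=6.418 → t=1.309, apex=2.100, x_land=165.151, impact vy=-6.418
  bounce: vy ← 0.63·6.418 = 4.044
Arc 5: start y=0.000, vy=4.044 → t=0.824, apex=0.833, x_land=177.178, impact vy=-4.044
  bounce: vy ← 0.63·4.044 = 2.547

1 4.637 33.582 67.653
2 3.297 13.329 115.755
3 2.077 5.290 146.059
4 1.309 2.100 165.151
5 0.824 0.833 177.178
final: 177.178 2.547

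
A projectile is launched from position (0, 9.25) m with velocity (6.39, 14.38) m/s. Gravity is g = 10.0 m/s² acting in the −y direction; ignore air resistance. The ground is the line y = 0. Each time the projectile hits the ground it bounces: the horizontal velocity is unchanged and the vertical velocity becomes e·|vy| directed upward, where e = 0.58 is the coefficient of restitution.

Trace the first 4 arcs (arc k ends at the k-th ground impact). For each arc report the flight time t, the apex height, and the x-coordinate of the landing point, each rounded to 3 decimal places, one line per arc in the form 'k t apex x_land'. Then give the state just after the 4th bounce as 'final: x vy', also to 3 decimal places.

1 3.417 19.589 21.837
2 2.296 6.590 36.509
3 1.332 2.217 45.018
4 0.772 0.746 49.954
final: 49.954 2.240

Arc 1: start y=9.250, vy=14.380 → t=3.417, apex=19.589, x_land=21.837, impact vy=-19.794
  bounce: vy ← 0.58·19.794 = 11.480
Arc 2: start y=0.000, vy=11.480 → t=2.296, apex=6.590, x_land=36.509, impact vy=-11.480
  bounce: vy ← 0.58·11.480 = 6.659
Arc 3: start y=0.000, vy=6.659 → t=1.332, apex=2.217, x_land=45.018, impact vy=-6.659
  bounce: vy ← 0.58·6.659 = 3.862
Arc 4: start y=0.000, vy=3.862 → t=0.772, apex=0.746, x_land=49.954, impact vy=-3.862
  bounce: vy ← 0.58·3.862 = 2.240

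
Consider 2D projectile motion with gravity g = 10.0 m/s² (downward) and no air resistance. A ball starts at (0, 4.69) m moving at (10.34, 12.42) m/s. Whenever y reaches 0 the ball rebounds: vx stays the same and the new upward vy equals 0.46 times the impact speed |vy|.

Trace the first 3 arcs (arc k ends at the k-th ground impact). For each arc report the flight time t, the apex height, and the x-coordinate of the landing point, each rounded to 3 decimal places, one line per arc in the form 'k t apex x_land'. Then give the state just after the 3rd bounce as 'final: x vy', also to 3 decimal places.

Arc 1: start y=4.690, vy=12.420 → t=2.817, apex=12.403, x_land=29.128, impact vy=-15.750
  bounce: vy ← 0.46·15.750 = 7.245
Arc 2: start y=0.000, vy=7.245 → t=1.449, apex=2.624, x_land=44.110, impact vy=-7.245
  bounce: vy ← 0.46·7.245 = 3.333
Arc 3: start y=0.000, vy=3.333 → t=0.667, apex=0.555, x_land=51.002, impact vy=-3.333
  bounce: vy ← 0.46·3.333 = 1.533

1 2.817 12.403 29.128
2 1.449 2.624 44.110
3 0.667 0.555 51.002
final: 51.002 1.533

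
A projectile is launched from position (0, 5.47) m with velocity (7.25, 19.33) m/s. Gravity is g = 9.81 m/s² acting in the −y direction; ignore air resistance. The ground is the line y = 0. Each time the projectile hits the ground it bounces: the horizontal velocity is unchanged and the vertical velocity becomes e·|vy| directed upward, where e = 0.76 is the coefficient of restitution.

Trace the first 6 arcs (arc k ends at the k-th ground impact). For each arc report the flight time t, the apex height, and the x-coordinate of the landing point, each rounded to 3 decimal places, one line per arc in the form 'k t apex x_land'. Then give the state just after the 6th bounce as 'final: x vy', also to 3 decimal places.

1 4.206 24.514 30.494
2 3.398 14.159 55.130
3 2.583 8.178 73.853
4 1.963 4.724 88.083
5 1.492 2.729 98.898
6 1.134 1.576 107.117
final: 107.117 4.226

Arc 1: start y=5.470, vy=19.330 → t=4.206, apex=24.514, x_land=30.494, impact vy=-21.931
  bounce: vy ← 0.76·21.931 = 16.668
Arc 2: start y=0.000, vy=16.668 → t=3.398, apex=14.159, x_land=55.130, impact vy=-16.668
  bounce: vy ← 0.76·16.668 = 12.667
Arc 3: start y=0.000, vy=12.667 → t=2.583, apex=8.178, x_land=73.853, impact vy=-12.667
  bounce: vy ← 0.76·12.667 = 9.627
Arc 4: start y=0.000, vy=9.627 → t=1.963, apex=4.724, x_land=88.083, impact vy=-9.627
  bounce: vy ← 0.76·9.627 = 7.317
Arc 5: start y=0.000, vy=7.317 → t=1.492, apex=2.729, x_land=98.898, impact vy=-7.317
  bounce: vy ← 0.76·7.317 = 5.561
Arc 6: start y=0.000, vy=5.561 → t=1.134, apex=1.576, x_land=107.117, impact vy=-5.561
  bounce: vy ← 0.76·5.561 = 4.226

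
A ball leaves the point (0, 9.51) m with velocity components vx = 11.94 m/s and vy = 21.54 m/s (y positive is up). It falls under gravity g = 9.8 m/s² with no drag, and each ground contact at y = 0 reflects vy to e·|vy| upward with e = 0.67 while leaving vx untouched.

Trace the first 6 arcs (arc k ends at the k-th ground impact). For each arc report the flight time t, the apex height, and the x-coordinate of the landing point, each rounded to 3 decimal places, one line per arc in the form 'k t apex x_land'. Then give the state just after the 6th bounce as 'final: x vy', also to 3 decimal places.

1 4.800 33.182 57.315
2 3.487 14.895 98.950
3 2.336 6.687 126.846
4 1.565 3.002 145.536
5 1.049 1.347 158.058
6 0.703 0.605 166.448
final: 166.448 2.307

Arc 1: start y=9.510, vy=21.540 → t=4.800, apex=33.182, x_land=57.315, impact vy=-25.502
  bounce: vy ← 0.67·25.502 = 17.087
Arc 2: start y=0.000, vy=17.087 → t=3.487, apex=14.895, x_land=98.950, impact vy=-17.087
  bounce: vy ← 0.67·17.087 = 11.448
Arc 3: start y=0.000, vy=11.448 → t=2.336, apex=6.687, x_land=126.846, impact vy=-11.448
  bounce: vy ← 0.67·11.448 = 7.670
Arc 4: start y=0.000, vy=7.670 → t=1.565, apex=3.002, x_land=145.536, impact vy=-7.670
  bounce: vy ← 0.67·7.670 = 5.139
Arc 5: start y=0.000, vy=5.139 → t=1.049, apex=1.347, x_land=158.058, impact vy=-5.139
  bounce: vy ← 0.67·5.139 = 3.443
Arc 6: start y=0.000, vy=3.443 → t=0.703, apex=0.605, x_land=166.448, impact vy=-3.443
  bounce: vy ← 0.67·3.443 = 2.307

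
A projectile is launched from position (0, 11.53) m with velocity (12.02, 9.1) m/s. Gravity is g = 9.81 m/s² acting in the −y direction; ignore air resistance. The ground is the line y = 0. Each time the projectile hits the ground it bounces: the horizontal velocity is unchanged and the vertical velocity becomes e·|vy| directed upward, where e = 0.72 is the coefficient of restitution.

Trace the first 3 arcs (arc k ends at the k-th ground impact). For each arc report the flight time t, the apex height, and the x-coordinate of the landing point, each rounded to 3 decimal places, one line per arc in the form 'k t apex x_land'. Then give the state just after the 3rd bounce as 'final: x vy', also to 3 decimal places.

Arc 1: start y=11.530, vy=9.100 → t=2.720, apex=15.751, x_land=32.690, impact vy=-17.579
  bounce: vy ← 0.72·17.579 = 12.657
Arc 2: start y=0.000, vy=12.657 → t=2.580, apex=8.165, x_land=63.706, impact vy=-12.657
  bounce: vy ← 0.72·12.657 = 9.113
Arc 3: start y=0.000, vy=9.113 → t=1.858, apex=4.233, x_land=86.038, impact vy=-9.113
  bounce: vy ← 0.72·9.113 = 6.561

1 2.720 15.751 32.690
2 2.580 8.165 63.706
3 1.858 4.233 86.038
final: 86.038 6.561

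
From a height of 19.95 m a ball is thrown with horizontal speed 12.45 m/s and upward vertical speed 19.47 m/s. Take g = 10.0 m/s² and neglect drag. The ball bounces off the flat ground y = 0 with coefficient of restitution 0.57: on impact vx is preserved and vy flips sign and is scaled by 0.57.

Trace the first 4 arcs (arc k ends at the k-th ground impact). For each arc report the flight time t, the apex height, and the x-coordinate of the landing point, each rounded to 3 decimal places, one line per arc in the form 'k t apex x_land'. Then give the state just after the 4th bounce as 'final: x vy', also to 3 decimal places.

1 4.736 38.904 58.968
2 3.180 12.640 98.558
3 1.813 4.107 121.125
4 1.033 1.334 133.988
final: 133.988 2.945

Arc 1: start y=19.950, vy=19.470 → t=4.736, apex=38.904, x_land=58.968, impact vy=-27.894
  bounce: vy ← 0.57·27.894 = 15.900
Arc 2: start y=0.000, vy=15.900 → t=3.180, apex=12.640, x_land=98.558, impact vy=-15.900
  bounce: vy ← 0.57·15.900 = 9.063
Arc 3: start y=0.000, vy=9.063 → t=1.813, apex=4.107, x_land=121.125, impact vy=-9.063
  bounce: vy ← 0.57·9.063 = 5.166
Arc 4: start y=0.000, vy=5.166 → t=1.033, apex=1.334, x_land=133.988, impact vy=-5.166
  bounce: vy ← 0.57·5.166 = 2.945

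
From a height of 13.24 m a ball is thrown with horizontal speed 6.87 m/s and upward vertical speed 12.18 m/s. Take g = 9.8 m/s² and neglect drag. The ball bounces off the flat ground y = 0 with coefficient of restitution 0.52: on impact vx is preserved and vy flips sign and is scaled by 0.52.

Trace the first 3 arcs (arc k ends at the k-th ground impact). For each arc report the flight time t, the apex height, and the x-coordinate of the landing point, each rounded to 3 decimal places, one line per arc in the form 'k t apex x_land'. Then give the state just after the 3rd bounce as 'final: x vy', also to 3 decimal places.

1 3.304 20.809 22.696
2 2.143 5.627 37.420
3 1.114 1.521 45.076
final: 45.076 2.840

Arc 1: start y=13.240, vy=12.180 → t=3.304, apex=20.809, x_land=22.696, impact vy=-20.195
  bounce: vy ← 0.52·20.195 = 10.502
Arc 2: start y=0.000, vy=10.502 → t=2.143, apex=5.627, x_land=37.420, impact vy=-10.502
  bounce: vy ← 0.52·10.502 = 5.461
Arc 3: start y=0.000, vy=5.461 → t=1.114, apex=1.521, x_land=45.076, impact vy=-5.461
  bounce: vy ← 0.52·5.461 = 2.840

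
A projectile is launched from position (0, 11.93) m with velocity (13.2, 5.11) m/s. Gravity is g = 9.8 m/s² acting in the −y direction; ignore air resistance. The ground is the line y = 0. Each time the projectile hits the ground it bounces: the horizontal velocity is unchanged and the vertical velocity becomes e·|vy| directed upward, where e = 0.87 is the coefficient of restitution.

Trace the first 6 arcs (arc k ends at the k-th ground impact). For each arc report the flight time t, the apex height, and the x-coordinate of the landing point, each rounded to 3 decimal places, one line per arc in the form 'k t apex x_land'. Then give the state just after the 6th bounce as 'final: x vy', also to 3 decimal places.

1 2.167 13.262 28.599
2 2.863 10.038 66.385
3 2.490 7.598 99.259
4 2.167 5.751 127.860
5 1.885 4.353 152.742
6 1.640 3.295 174.390
final: 174.390 6.991

Arc 1: start y=11.930, vy=5.110 → t=2.167, apex=13.262, x_land=28.599, impact vy=-16.123
  bounce: vy ← 0.87·16.123 = 14.027
Arc 2: start y=0.000, vy=14.027 → t=2.863, apex=10.038, x_land=66.385, impact vy=-14.027
  bounce: vy ← 0.87·14.027 = 12.203
Arc 3: start y=0.000, vy=12.203 → t=2.490, apex=7.598, x_land=99.259, impact vy=-12.203
  bounce: vy ← 0.87·12.203 = 10.617
Arc 4: start y=0.000, vy=10.617 → t=2.167, apex=5.751, x_land=127.860, impact vy=-10.617
  bounce: vy ← 0.87·10.617 = 9.237
Arc 5: start y=0.000, vy=9.237 → t=1.885, apex=4.353, x_land=152.742, impact vy=-9.237
  bounce: vy ← 0.87·9.237 = 8.036
Arc 6: start y=0.000, vy=8.036 → t=1.640, apex=3.295, x_land=174.390, impact vy=-8.036
  bounce: vy ← 0.87·8.036 = 6.991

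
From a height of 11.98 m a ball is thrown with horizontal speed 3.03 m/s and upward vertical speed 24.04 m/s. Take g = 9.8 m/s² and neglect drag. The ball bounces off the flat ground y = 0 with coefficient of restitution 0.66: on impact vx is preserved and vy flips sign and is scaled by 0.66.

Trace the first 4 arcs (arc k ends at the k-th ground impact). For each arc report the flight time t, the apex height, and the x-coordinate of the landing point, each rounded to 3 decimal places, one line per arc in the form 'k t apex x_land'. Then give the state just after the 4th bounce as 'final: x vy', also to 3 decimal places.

1 5.362 41.466 16.247
2 3.840 18.063 27.882
3 2.534 7.868 35.561
4 1.673 3.427 40.629
final: 40.629 5.409

Arc 1: start y=11.980, vy=24.040 → t=5.362, apex=41.466, x_land=16.247, impact vy=-28.508
  bounce: vy ← 0.66·28.508 = 18.816
Arc 2: start y=0.000, vy=18.816 → t=3.840, apex=18.063, x_land=27.882, impact vy=-18.816
  bounce: vy ← 0.66·18.816 = 12.418
Arc 3: start y=0.000, vy=12.418 → t=2.534, apex=7.868, x_land=35.561, impact vy=-12.418
  bounce: vy ← 0.66·12.418 = 8.196
Arc 4: start y=0.000, vy=8.196 → t=1.673, apex=3.427, x_land=40.629, impact vy=-8.196
  bounce: vy ← 0.66·8.196 = 5.409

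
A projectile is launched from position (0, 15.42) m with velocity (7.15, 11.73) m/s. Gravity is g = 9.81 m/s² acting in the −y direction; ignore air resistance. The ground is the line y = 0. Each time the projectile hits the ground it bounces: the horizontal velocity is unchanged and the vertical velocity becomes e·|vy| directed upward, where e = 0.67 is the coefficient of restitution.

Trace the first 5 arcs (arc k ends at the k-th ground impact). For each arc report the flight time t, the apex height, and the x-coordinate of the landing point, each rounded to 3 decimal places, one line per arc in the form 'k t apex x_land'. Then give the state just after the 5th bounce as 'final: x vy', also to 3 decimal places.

1 3.334 22.433 23.840
2 2.866 10.070 44.330
3 1.920 4.520 58.058
4 1.286 2.029 67.256
5 0.862 0.911 73.418
final: 73.418 2.832

Arc 1: start y=15.420, vy=11.730 → t=3.334, apex=22.433, x_land=23.840, impact vy=-20.979
  bounce: vy ← 0.67·20.979 = 14.056
Arc 2: start y=0.000, vy=14.056 → t=2.866, apex=10.070, x_land=44.330, impact vy=-14.056
  bounce: vy ← 0.67·14.056 = 9.418
Arc 3: start y=0.000, vy=9.418 → t=1.920, apex=4.520, x_land=58.058, impact vy=-9.418
  bounce: vy ← 0.67·9.418 = 6.310
Arc 4: start y=0.000, vy=6.310 → t=1.286, apex=2.029, x_land=67.256, impact vy=-6.310
  bounce: vy ← 0.67·6.310 = 4.228
Arc 5: start y=0.000, vy=4.228 → t=0.862, apex=0.911, x_land=73.418, impact vy=-4.228
  bounce: vy ← 0.67·4.228 = 2.832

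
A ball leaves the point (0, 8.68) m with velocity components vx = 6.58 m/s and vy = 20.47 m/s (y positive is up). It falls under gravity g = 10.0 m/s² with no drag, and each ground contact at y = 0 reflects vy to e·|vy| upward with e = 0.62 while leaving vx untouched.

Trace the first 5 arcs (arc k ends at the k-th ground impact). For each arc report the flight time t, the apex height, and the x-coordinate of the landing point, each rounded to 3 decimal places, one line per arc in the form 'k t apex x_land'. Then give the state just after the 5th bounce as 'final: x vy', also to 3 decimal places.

1 4.481 29.631 29.487
2 3.019 11.390 49.350
3 1.872 4.378 61.665
4 1.160 1.683 69.300
5 0.719 0.647 74.034
final: 74.034 2.230

Arc 1: start y=8.680, vy=20.470 → t=4.481, apex=29.631, x_land=29.487, impact vy=-24.344
  bounce: vy ← 0.62·24.344 = 15.093
Arc 2: start y=0.000, vy=15.093 → t=3.019, apex=11.390, x_land=49.350, impact vy=-15.093
  bounce: vy ← 0.62·15.093 = 9.358
Arc 3: start y=0.000, vy=9.358 → t=1.872, apex=4.378, x_land=61.665, impact vy=-9.358
  bounce: vy ← 0.62·9.358 = 5.802
Arc 4: start y=0.000, vy=5.802 → t=1.160, apex=1.683, x_land=69.300, impact vy=-5.802
  bounce: vy ← 0.62·5.802 = 3.597
Arc 5: start y=0.000, vy=3.597 → t=0.719, apex=0.647, x_land=74.034, impact vy=-3.597
  bounce: vy ← 0.62·3.597 = 2.230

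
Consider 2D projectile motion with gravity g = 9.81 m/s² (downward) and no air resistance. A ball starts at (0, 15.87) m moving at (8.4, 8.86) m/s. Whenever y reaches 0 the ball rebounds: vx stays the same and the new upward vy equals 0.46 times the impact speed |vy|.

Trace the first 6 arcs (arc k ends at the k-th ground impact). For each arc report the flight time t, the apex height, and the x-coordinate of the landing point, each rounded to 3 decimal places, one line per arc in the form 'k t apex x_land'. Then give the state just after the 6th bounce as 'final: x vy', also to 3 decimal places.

Arc 1: start y=15.870, vy=8.860 → t=2.916, apex=19.871, x_land=24.494, impact vy=-19.745
  bounce: vy ← 0.46·19.745 = 9.083
Arc 2: start y=0.000, vy=9.083 → t=1.852, apex=4.205, x_land=40.048, impact vy=-9.083
  bounce: vy ← 0.46·9.083 = 4.178
Arc 3: start y=0.000, vy=4.178 → t=0.852, apex=0.890, x_land=47.203, impact vy=-4.178
  bounce: vy ← 0.46·4.178 = 1.922
Arc 4: start y=0.000, vy=1.922 → t=0.392, apex=0.188, x_land=50.495, impact vy=-1.922
  bounce: vy ← 0.46·1.922 = 0.884
Arc 5: start y=0.000, vy=0.884 → t=0.180, apex=0.040, x_land=52.009, impact vy=-0.884
  bounce: vy ← 0.46·0.884 = 0.407
Arc 6: start y=0.000, vy=0.407 → t=0.083, apex=0.008, x_land=52.705, impact vy=-0.407
  bounce: vy ← 0.46·0.407 = 0.187

1 2.916 19.871 24.494
2 1.852 4.205 40.048
3 0.852 0.890 47.203
4 0.392 0.188 50.495
5 0.180 0.040 52.009
6 0.083 0.008 52.705
final: 52.705 0.187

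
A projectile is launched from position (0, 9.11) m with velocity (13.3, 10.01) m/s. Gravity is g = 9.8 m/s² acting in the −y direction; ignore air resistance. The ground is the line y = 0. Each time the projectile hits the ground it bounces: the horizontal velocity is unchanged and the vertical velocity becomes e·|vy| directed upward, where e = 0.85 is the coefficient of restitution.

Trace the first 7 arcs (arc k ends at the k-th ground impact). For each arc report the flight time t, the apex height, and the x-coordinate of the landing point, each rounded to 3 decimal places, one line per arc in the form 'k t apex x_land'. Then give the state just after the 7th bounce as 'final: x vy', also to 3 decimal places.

Arc 1: start y=9.110, vy=10.010 → t=2.725, apex=14.222, x_land=36.244, impact vy=-16.696
  bounce: vy ← 0.85·16.696 = 14.192
Arc 2: start y=0.000, vy=14.192 → t=2.896, apex=10.276, x_land=74.764, impact vy=-14.192
  bounce: vy ← 0.85·14.192 = 12.063
Arc 3: start y=0.000, vy=12.063 → t=2.462, apex=7.424, x_land=107.506, impact vy=-12.063
  bounce: vy ← 0.85·12.063 = 10.253
Arc 4: start y=0.000, vy=10.253 → t=2.093, apex=5.364, x_land=135.337, impact vy=-10.253
  bounce: vy ← 0.85·10.253 = 8.715
Arc 5: start y=0.000, vy=8.715 → t=1.779, apex=3.875, x_land=158.993, impact vy=-8.715
  bounce: vy ← 0.85·8.715 = 7.408
Arc 6: start y=0.000, vy=7.408 → t=1.512, apex=2.800, x_land=179.100, impact vy=-7.408
  bounce: vy ← 0.85·7.408 = 6.297
Arc 7: start y=0.000, vy=6.297 → t=1.285, apex=2.023, x_land=196.192, impact vy=-6.297
  bounce: vy ← 0.85·6.297 = 5.352

1 2.725 14.222 36.244
2 2.896 10.276 74.764
3 2.462 7.424 107.506
4 2.093 5.364 135.337
5 1.779 3.875 158.993
6 1.512 2.800 179.100
7 1.285 2.023 196.192
final: 196.192 5.352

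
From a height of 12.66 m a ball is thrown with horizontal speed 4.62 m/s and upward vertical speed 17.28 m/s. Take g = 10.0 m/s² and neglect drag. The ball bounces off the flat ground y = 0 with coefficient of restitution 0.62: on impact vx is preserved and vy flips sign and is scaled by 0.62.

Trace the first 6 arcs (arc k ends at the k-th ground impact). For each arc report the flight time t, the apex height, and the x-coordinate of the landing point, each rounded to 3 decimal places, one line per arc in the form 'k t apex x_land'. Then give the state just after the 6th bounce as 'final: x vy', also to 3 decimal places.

1 4.077 27.590 18.836
2 2.913 10.606 32.293
3 1.806 4.077 40.637
4 1.120 1.567 45.809
5 0.694 0.602 49.017
6 0.430 0.232 51.005
final: 51.005 1.334

Arc 1: start y=12.660, vy=17.280 → t=4.077, apex=27.590, x_land=18.836, impact vy=-23.490
  bounce: vy ← 0.62·23.490 = 14.564
Arc 2: start y=0.000, vy=14.564 → t=2.913, apex=10.606, x_land=32.293, impact vy=-14.564
  bounce: vy ← 0.62·14.564 = 9.030
Arc 3: start y=0.000, vy=9.030 → t=1.806, apex=4.077, x_land=40.637, impact vy=-9.030
  bounce: vy ← 0.62·9.030 = 5.598
Arc 4: start y=0.000, vy=5.598 → t=1.120, apex=1.567, x_land=45.809, impact vy=-5.598
  bounce: vy ← 0.62·5.598 = 3.471
Arc 5: start y=0.000, vy=3.471 → t=0.694, apex=0.602, x_land=49.017, impact vy=-3.471
  bounce: vy ← 0.62·3.471 = 2.152
Arc 6: start y=0.000, vy=2.152 → t=0.430, apex=0.232, x_land=51.005, impact vy=-2.152
  bounce: vy ← 0.62·2.152 = 1.334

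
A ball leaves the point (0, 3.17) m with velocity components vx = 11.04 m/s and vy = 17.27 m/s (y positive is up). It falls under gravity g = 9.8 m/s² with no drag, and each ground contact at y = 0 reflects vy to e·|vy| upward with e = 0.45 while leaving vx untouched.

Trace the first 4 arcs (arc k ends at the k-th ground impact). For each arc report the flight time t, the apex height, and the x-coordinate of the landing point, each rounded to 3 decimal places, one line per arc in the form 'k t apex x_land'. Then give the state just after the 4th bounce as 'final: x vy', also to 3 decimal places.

1 3.699 18.387 40.841
2 1.743 3.723 60.088
3 0.785 0.754 68.750
4 0.353 0.153 72.647
final: 72.647 0.778

Arc 1: start y=3.170, vy=17.270 → t=3.699, apex=18.387, x_land=40.841, impact vy=-18.984
  bounce: vy ← 0.45·18.984 = 8.543
Arc 2: start y=0.000, vy=8.543 → t=1.743, apex=3.723, x_land=60.088, impact vy=-8.543
  bounce: vy ← 0.45·8.543 = 3.844
Arc 3: start y=0.000, vy=3.844 → t=0.785, apex=0.754, x_land=68.750, impact vy=-3.844
  bounce: vy ← 0.45·3.844 = 1.730
Arc 4: start y=0.000, vy=1.730 → t=0.353, apex=0.153, x_land=72.647, impact vy=-1.730
  bounce: vy ← 0.45·1.730 = 0.778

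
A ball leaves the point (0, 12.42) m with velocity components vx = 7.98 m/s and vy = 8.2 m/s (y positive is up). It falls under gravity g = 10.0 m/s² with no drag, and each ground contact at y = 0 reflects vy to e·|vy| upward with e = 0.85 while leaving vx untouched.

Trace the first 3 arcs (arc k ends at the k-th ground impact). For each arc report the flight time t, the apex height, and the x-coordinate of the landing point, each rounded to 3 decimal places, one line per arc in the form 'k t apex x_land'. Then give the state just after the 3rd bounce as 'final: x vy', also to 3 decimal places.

1 2.597 15.782 20.721
2 3.020 11.402 44.823
3 2.567 8.238 65.309
final: 65.309 10.911

Arc 1: start y=12.420, vy=8.200 → t=2.597, apex=15.782, x_land=20.721, impact vy=-17.766
  bounce: vy ← 0.85·17.766 = 15.101
Arc 2: start y=0.000, vy=15.101 → t=3.020, apex=11.402, x_land=44.823, impact vy=-15.101
  bounce: vy ← 0.85·15.101 = 12.836
Arc 3: start y=0.000, vy=12.836 → t=2.567, apex=8.238, x_land=65.309, impact vy=-12.836
  bounce: vy ← 0.85·12.836 = 10.911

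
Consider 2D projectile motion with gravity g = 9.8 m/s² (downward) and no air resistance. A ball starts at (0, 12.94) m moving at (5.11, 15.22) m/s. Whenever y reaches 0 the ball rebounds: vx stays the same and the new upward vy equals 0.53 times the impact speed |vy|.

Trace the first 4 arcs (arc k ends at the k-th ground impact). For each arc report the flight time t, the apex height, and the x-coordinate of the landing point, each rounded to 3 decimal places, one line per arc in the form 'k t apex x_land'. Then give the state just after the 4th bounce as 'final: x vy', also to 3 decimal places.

Arc 1: start y=12.940, vy=15.220 → t=3.801, apex=24.759, x_land=19.423, impact vy=-22.029
  bounce: vy ← 0.53·22.029 = 11.675
Arc 2: start y=0.000, vy=11.675 → t=2.383, apex=6.955, x_land=31.598, impact vy=-11.675
  bounce: vy ← 0.53·11.675 = 6.188
Arc 3: start y=0.000, vy=6.188 → t=1.263, apex=1.954, x_land=38.051, impact vy=-6.188
  bounce: vy ← 0.53·6.188 = 3.280
Arc 4: start y=0.000, vy=3.280 → t=0.669, apex=0.549, x_land=41.472, impact vy=-3.280
  bounce: vy ← 0.53·3.280 = 1.738

1 3.801 24.759 19.423
2 2.383 6.955 31.598
3 1.263 1.954 38.051
4 0.669 0.549 41.472
final: 41.472 1.738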